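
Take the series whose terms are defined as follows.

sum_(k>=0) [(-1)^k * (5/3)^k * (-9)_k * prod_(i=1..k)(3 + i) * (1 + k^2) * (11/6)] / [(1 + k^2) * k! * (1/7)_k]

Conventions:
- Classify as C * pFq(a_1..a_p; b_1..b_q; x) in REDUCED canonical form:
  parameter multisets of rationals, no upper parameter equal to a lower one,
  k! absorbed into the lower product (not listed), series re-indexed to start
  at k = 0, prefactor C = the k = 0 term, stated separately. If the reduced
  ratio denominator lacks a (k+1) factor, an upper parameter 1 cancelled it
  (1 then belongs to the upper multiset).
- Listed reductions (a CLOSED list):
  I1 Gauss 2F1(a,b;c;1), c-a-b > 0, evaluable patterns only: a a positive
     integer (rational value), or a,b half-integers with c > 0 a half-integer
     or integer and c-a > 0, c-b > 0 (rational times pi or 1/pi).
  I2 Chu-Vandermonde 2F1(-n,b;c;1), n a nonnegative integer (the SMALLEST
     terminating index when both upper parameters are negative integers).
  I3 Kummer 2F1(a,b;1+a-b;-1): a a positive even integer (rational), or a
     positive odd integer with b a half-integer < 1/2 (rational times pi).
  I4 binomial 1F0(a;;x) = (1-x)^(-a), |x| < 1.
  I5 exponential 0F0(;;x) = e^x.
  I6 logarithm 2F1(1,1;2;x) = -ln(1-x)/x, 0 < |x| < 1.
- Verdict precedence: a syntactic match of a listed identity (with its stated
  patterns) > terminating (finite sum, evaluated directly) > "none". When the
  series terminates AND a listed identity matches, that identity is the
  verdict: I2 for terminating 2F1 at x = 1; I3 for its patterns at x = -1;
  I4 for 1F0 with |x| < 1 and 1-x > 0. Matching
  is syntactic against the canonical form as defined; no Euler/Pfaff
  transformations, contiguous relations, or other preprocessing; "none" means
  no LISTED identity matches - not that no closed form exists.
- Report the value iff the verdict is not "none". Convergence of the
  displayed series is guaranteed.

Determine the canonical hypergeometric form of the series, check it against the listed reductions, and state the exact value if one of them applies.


Key observation: x = (-5/3) and the (-1)^k factor (C = 11/6, x = -5/3) folds into the argument's sign.
Ratio: r(k) = (-5/3) * (k-9) (k+4) / [(k+1/7) (k+1)] ; factor over Q: parameters, x = (-5/3), and C = 11/6.

Prefactor 11/6, argument -5/3: 2F1 with upper {-9, 4} over lower {1/7}. Verdict: terminating - the sum ends at index 9 because -9 is a negative integer; exact evaluation follows. Its exact value is 91035758047097039/2798095914.


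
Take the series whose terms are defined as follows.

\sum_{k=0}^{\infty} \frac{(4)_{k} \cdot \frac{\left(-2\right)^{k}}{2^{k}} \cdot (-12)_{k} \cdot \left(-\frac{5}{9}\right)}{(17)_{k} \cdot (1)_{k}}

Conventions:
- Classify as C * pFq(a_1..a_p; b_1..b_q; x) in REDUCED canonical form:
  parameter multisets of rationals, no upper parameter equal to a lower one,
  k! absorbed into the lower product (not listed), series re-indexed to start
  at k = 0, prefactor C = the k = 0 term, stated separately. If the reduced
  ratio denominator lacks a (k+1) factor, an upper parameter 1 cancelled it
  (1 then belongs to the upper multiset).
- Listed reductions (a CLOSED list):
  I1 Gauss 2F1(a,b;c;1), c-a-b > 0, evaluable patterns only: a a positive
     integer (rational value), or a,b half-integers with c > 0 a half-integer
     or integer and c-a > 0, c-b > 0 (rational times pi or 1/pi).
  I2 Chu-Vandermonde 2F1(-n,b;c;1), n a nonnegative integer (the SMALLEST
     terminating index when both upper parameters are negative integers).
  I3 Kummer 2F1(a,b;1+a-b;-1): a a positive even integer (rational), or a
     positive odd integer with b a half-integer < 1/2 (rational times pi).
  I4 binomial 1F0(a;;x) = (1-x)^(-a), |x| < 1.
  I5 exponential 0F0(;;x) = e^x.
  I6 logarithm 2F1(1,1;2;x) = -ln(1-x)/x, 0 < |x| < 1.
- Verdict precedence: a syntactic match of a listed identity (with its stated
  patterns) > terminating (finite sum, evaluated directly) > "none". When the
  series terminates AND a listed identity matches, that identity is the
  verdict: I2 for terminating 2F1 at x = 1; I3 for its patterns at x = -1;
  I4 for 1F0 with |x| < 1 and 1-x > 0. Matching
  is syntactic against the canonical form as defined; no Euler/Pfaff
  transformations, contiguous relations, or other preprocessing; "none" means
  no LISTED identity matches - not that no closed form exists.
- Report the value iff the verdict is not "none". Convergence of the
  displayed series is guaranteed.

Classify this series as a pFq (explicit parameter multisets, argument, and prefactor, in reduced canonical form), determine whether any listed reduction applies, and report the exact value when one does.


Reduced: x = -1, 2F1, upper = {-12, 4}, lower = {17}, C = -\frac{5}{9}. Verdict: the Kummer evaluation I3 fires (x = -1; c = 17 equals 1+a-b for upper {-12, 4}: listed pattern). Value: -\frac{100}{9}.

Structural cue: t_0 = -\frac{5}{9} here, and the two k-th powers (prefactor -5/9) combine into one argument.
Term ratio: r(k) = -1 * (k-12) (k+4) / [(k+17) (k+1)] - rational; roots negated = parameters, x = -1, C = -\frac{5}{9}.


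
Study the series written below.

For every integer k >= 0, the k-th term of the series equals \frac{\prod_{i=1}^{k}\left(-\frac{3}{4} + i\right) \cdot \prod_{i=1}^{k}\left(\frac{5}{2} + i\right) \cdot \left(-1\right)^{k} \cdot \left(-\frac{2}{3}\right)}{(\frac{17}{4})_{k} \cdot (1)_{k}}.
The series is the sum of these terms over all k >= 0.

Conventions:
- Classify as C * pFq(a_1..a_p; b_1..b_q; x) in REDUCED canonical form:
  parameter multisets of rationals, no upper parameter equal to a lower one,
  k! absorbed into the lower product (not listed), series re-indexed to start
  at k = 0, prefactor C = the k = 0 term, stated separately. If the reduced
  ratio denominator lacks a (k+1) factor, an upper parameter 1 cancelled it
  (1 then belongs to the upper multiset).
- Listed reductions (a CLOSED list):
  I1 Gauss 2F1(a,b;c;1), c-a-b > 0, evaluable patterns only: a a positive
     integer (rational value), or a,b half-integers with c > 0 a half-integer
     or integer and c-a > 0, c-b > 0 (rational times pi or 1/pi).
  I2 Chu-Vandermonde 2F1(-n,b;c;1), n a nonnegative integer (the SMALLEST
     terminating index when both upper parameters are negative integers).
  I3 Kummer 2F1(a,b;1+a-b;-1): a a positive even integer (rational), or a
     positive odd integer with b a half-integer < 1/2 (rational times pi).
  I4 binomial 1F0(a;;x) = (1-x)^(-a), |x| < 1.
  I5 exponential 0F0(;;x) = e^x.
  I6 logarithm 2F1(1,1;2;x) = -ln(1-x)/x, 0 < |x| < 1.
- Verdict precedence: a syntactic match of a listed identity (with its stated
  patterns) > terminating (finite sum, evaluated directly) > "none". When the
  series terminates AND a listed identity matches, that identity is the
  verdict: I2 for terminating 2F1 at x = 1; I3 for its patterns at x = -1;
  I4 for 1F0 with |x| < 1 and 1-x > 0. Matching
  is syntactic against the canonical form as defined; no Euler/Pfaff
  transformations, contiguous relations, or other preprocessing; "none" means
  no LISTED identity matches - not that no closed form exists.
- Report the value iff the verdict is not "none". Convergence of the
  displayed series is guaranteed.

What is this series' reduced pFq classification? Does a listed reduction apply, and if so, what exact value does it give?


Reduced: x = -1, 2F1, upper = {\frac{1}{4}, \frac{7}{2}}, lower = {\frac{17}{4}}, C = -\frac{2}{3}. Verdict: none. Every listed pattern misses the 2F1 form at -1, upper {\frac{1}{4}, \frac{7}{2}}.

The tell: from the first term -\frac{2}{3}: the running product (C = -2/3, x = -1) telescopes to a rising factorial.
Adjacent-term ratio: r(k) = -1 * (k+\frac{1}{4}) (k+\frac{7}{2}) / [(k+\frac{17}{4}) (k+1)] - poly over poly, x = -1 from leading terms; C = -\frac{2}{3} at k = 0.


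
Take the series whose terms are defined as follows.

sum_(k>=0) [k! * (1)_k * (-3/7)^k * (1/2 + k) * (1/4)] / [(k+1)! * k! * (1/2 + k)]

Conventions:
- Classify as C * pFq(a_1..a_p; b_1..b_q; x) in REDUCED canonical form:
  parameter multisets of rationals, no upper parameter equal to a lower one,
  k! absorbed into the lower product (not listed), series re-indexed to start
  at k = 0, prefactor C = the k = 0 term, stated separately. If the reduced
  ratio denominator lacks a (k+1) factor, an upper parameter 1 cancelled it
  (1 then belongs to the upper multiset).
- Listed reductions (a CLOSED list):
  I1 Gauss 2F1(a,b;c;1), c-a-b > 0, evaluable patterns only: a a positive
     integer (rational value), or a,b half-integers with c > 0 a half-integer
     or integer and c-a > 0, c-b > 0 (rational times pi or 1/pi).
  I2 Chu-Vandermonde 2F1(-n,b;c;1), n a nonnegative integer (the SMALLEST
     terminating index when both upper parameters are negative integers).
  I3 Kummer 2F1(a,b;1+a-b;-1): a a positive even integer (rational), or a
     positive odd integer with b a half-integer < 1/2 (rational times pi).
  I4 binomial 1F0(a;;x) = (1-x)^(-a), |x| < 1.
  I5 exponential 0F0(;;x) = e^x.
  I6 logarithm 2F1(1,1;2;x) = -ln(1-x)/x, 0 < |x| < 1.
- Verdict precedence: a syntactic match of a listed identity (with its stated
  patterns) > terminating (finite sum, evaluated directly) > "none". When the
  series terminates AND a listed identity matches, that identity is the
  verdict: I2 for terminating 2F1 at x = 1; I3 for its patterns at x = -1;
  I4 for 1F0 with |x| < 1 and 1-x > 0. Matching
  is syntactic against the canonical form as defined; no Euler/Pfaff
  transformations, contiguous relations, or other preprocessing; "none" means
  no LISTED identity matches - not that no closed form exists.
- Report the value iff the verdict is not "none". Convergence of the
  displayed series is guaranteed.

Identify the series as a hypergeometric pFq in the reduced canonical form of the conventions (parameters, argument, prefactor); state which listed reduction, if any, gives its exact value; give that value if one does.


At argument -3/7: a 2F1 with upper {1, 1}, lower {2}, scaled by C = 1/4. Verdict: the logarithmic series (I6) matches (the logarithm: parameters (1,1;2), x = -3/7). Exact value: (7/12) * ln(10/7).

Key step: from the first term 1/4: striking the common factor k + 1/2 reduces the term (C = 1/4, x = -3/7).
Step ratio: r(k) = (-3/7) * (k+1) (k+1) / [(k+2) (k+1)] - rational in k. x = (-3/7); t_0 = 1/4; negate the roots.


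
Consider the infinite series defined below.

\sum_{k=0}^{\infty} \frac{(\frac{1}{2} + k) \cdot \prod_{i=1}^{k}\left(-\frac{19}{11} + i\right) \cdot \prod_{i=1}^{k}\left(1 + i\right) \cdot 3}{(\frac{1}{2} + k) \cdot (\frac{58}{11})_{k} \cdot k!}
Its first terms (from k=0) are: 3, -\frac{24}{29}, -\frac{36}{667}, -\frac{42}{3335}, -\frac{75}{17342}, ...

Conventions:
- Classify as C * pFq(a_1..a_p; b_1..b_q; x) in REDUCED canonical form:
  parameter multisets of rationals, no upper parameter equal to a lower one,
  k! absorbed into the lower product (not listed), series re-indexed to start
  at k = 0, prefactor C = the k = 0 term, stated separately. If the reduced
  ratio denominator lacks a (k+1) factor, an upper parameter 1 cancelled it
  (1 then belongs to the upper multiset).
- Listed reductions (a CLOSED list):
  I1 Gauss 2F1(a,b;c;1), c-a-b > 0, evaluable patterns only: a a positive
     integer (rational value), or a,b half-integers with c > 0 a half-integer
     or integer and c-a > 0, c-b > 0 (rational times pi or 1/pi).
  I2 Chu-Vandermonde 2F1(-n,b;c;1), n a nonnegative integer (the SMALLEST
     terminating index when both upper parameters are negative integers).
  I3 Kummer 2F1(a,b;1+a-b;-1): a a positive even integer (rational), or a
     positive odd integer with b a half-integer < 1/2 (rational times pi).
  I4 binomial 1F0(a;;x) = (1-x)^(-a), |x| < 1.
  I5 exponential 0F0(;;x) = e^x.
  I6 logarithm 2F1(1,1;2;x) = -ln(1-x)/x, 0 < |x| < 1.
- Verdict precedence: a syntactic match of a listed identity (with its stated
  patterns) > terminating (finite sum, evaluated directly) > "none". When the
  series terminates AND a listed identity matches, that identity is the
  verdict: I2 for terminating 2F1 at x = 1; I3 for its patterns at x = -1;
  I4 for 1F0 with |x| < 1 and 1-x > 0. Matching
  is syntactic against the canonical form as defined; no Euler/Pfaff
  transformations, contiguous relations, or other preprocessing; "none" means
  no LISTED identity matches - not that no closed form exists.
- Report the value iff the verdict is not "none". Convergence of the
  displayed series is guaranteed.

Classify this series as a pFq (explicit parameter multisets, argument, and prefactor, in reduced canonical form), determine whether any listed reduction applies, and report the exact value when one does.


Classification (C = 3): 2F1 with upper {-\frac{8}{11}, 2}, lower {\frac{58}{11}}, argument x = 1. Verdict: Gauss (I1, integer-parameter pattern) matches (x = 1: the Gamma ratio telescopes since c-a-b = 4 > 0 and a = 2 in Z>0). Exact value: \frac{1269}{605}.

Structural cue: t_0 = 3 here, and the running product (C = 3) telescopes to a rising factorial.
Term ratio: r(k) = 1 * (k-\frac{8}{11}) (k+2) / [(k+\frac{58}{11}) (k+1)] - rational; roots negated = parameters, x = 1, C = 3.


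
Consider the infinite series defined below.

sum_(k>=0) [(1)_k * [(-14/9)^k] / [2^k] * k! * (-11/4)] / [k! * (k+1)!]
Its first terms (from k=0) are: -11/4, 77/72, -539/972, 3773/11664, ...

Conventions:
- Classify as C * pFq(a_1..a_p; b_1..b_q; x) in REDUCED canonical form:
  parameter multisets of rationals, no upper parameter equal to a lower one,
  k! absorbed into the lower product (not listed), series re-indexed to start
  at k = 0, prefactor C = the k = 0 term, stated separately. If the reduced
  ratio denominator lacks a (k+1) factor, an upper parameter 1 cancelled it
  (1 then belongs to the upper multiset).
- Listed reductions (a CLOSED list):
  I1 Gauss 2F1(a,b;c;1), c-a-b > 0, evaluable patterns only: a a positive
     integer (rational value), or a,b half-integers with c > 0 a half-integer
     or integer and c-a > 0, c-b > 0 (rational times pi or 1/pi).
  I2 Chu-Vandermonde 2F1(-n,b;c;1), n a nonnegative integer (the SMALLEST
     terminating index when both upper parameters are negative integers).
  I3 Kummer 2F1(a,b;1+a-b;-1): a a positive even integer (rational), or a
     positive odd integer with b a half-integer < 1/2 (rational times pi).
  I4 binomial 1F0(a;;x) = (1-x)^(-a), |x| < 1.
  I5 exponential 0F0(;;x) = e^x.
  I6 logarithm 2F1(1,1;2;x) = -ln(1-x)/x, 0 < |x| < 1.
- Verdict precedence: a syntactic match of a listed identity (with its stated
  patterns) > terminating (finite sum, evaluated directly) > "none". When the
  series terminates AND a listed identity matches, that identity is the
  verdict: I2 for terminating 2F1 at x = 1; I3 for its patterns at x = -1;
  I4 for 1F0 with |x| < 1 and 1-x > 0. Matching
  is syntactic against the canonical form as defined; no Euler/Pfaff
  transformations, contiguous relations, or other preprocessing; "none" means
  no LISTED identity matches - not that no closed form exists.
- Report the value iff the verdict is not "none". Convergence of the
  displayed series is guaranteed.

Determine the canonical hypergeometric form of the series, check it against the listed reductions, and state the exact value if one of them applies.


With C = -11/4: the canonical form is 2F1(1, 1; 2; -7/9). Verdict at x = -7/9: logarithm (I6) matches (the logarithm: parameters (1,1;2), x = -7/9). Its exact value is (-99/28) * ln(16/9).

Structural cue: t_0 = -11/4 here, and the two k-th powers (C = -11/4, x = -7/9) combine into one argument.
Consecutive-term ratio: r(k) = (-7/9) * (k+1) (k+1) / [(k+2) (k+1)] - rational; roots negated = parameters, x = (-7/9), C = -11/4.


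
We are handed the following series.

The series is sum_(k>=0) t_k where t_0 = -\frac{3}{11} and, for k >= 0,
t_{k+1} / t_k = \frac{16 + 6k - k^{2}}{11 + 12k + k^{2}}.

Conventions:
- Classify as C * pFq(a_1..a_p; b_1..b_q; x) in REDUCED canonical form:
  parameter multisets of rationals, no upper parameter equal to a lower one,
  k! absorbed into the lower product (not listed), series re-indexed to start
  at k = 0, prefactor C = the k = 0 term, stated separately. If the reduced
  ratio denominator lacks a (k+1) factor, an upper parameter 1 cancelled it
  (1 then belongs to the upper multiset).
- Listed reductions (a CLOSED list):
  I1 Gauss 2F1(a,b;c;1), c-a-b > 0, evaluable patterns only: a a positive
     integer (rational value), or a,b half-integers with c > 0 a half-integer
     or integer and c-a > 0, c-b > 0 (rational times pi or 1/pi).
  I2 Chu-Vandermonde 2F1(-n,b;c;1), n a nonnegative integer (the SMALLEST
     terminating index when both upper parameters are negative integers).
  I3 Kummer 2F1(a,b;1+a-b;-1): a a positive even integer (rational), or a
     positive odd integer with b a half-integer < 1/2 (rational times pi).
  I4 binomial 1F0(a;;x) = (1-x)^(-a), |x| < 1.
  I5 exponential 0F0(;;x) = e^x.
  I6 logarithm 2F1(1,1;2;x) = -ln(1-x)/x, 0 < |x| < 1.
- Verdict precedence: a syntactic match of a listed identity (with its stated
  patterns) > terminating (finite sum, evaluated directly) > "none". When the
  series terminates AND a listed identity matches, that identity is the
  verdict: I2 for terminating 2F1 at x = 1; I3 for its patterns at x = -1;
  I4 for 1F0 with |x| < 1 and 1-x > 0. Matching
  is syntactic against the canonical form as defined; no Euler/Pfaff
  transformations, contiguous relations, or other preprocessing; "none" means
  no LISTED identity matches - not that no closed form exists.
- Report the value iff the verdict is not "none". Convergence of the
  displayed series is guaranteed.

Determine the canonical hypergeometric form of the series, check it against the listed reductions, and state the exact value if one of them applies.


The series (x = -1) is 2F1: upper {-8, 2}, lower {11}, prefactor -\frac{3}{11}. Verdict: Kummer's theorem (I3) fires (x = -1; c = 11 equals 1+a-b for upper {-8, 2}: listed pattern). Hence: -\frac{15}{11}.

Key step: t_0 = -\frac{3}{11} here, and the expanded ratio factors over Q; prefactor -3/11, roots give parameters.
Consecutive-term ratio: r(k) = -1 * (k-8) (k+2) / [(k+11) (k+1)] ; factor over Q: parameters, x = -1, and C = -\frac{3}{11}.


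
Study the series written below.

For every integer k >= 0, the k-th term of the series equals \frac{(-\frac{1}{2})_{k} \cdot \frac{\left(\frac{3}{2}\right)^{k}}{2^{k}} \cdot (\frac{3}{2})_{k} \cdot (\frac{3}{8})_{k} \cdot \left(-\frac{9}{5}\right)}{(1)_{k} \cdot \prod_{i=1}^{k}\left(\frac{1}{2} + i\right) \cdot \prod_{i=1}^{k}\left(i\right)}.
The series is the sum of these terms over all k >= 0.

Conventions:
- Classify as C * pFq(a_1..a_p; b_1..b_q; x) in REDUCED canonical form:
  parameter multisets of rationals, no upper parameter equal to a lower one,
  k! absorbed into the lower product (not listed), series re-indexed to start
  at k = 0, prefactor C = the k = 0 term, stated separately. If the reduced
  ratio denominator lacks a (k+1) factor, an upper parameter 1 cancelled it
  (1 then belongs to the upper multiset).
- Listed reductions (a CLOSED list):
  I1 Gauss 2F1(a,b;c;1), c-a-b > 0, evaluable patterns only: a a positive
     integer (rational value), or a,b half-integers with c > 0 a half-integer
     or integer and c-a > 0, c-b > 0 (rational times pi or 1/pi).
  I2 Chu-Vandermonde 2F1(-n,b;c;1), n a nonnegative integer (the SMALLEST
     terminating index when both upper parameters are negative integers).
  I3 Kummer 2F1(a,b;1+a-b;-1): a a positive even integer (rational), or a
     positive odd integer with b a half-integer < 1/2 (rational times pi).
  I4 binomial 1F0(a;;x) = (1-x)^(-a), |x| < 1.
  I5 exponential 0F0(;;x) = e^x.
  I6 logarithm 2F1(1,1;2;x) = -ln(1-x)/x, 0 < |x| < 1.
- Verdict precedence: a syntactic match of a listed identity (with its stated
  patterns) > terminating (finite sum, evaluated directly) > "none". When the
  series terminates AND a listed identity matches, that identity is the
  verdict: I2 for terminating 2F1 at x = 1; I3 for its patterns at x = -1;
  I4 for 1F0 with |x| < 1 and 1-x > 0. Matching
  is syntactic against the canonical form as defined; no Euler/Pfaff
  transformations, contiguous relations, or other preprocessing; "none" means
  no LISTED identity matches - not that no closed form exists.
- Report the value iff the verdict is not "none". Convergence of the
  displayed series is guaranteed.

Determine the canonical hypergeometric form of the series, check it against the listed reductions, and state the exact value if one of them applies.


Classification (C = -\frac{9}{5}): 2F1 with upper {-\frac{1}{2}, \frac{3}{8}}, lower {1}, argument x = \frac{3}{4}. Verdict: none. No listed pattern accepts 2F1(-\frac{1}{2}, \frac{3}{8}; 1; \frac{3}{4}).

Key step: x = \frac{3}{4} and the lower running product (C = -9/5, x = 3/4) is a rising factorial.
Ratio: r(k) = \frac{3}{4} * (k-\frac{1}{2}) (k+\frac{3}{8}) / [(k+1) (k+1)] ; factor over Q: parameters, x = \frac{3}{4}, and C = -\frac{9}{5}.


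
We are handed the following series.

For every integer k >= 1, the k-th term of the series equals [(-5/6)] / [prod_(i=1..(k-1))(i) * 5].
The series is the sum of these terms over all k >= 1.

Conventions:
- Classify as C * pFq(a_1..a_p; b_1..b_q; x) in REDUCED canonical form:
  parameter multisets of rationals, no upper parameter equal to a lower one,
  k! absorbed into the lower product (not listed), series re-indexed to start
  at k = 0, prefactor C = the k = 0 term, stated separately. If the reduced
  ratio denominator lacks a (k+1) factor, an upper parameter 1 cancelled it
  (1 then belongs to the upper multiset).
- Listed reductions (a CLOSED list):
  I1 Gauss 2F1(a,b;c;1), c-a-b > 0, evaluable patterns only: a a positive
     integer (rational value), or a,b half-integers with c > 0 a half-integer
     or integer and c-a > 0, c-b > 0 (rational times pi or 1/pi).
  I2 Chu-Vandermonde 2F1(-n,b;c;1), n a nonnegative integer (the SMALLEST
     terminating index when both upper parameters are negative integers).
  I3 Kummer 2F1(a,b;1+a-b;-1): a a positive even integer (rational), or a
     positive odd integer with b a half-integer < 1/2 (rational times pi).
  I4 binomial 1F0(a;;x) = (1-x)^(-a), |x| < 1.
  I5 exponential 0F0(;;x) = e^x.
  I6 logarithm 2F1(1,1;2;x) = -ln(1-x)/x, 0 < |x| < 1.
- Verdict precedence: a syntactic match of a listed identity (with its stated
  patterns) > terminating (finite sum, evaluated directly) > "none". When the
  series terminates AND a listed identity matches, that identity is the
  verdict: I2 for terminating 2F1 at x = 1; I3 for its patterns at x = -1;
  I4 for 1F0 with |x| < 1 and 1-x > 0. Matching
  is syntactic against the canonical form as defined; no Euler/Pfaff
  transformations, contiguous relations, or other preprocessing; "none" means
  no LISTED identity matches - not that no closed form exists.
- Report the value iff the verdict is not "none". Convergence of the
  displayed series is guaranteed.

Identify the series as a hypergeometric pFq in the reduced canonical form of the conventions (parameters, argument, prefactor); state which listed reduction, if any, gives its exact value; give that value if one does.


Key step: t_0 being -1/6, the product of the first k integers (prefactor -1/6) is k!.
Step ratio: r(k) = 1 * 1 / [(k+1)] ; factor over Q: parameters, x = 1, and C = -1/6.

Canonical form: C = -1/6 times 0F0 with upper {-}, lower {-}, x = 1. Verdict: the I5 exponential reduction matches (the 0F0 exponential series at x = 1). Value: (-1/6) * e^(1).


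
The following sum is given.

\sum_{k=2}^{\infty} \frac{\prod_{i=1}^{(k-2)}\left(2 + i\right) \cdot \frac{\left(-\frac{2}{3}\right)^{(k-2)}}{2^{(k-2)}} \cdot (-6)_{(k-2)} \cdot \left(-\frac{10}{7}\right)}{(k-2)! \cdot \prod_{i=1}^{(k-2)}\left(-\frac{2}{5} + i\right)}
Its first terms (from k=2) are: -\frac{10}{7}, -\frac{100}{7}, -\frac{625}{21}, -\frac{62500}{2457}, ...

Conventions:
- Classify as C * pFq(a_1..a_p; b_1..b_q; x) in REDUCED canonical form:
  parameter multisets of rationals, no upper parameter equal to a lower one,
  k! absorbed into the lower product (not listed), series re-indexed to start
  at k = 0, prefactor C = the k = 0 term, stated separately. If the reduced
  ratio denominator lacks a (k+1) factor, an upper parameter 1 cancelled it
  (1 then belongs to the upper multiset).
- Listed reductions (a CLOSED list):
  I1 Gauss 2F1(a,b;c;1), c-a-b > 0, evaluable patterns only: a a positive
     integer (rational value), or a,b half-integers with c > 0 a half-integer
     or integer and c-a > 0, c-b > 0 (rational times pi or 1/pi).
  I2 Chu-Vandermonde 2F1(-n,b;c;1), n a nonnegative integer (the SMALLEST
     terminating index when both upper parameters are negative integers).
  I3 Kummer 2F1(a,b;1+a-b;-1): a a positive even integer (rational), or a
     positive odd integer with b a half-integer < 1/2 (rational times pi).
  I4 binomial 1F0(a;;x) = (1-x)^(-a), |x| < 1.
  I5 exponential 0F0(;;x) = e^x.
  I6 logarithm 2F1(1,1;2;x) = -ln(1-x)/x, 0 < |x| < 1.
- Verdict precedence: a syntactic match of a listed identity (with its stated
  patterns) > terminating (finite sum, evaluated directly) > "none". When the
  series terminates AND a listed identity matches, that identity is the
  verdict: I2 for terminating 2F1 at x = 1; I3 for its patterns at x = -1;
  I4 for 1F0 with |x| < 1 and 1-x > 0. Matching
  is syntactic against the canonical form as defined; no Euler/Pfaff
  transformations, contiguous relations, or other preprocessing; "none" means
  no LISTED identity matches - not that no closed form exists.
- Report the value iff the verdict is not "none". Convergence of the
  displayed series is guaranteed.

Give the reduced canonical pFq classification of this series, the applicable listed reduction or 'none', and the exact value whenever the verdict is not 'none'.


The series (x = -\frac{1}{3}) is 2F1: upper {-6, 3}, lower {\frac{3}{5}}, prefactor -\frac{10}{7}. Verdict: terminating at k = 6: the factor (-6)_k kills every later term; summing the 7 survivors is exact. Sum: -\frac{383740430}{4577391}.

The tell: x = -\frac{1}{3} and the lower running product (prefactor -10/7) is a rising factorial.
Step ratio: r(k) = -\frac{1}{3} * (k-6) (k+3) / [(k+\frac{3}{5}) (k+1)] ; factor over Q: parameters, x = -\frac{1}{3}, and C = -\frac{10}{7}.


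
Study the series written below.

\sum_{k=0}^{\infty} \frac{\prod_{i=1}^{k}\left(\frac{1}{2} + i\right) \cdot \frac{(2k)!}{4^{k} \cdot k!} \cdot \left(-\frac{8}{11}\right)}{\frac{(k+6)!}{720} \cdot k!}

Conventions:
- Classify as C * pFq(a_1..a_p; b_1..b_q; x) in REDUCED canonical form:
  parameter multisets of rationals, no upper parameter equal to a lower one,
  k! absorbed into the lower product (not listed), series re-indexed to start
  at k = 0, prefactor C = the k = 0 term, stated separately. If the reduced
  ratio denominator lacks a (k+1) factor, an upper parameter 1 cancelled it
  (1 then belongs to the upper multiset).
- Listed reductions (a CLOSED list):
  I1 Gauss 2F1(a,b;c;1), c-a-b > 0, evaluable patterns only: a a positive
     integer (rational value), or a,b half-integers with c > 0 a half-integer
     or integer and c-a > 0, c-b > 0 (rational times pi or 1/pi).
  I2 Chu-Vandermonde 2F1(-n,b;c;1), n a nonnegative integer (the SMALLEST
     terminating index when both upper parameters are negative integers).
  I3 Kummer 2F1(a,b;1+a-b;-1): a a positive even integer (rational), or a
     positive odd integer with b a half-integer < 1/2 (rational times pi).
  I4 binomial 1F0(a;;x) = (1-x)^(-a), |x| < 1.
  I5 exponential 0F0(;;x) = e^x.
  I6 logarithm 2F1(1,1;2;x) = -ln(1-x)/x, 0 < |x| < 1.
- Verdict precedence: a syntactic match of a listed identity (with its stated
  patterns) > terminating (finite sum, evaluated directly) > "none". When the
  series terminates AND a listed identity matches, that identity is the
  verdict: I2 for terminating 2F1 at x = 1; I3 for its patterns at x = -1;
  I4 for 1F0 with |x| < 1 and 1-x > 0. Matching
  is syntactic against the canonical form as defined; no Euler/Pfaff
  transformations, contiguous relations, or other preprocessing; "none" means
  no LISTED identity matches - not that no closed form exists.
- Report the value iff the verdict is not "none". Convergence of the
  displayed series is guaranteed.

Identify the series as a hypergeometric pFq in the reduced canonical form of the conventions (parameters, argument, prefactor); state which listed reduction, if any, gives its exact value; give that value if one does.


Key step: with t_0 = -\frac{8}{11}, the running product (C = -8/11) telescopes to a rising factorial.
Term ratio: r(k) = 1 * (k+\frac{1}{2}) (k+\frac{3}{2}) / [(k+7) (k+1)] - rational in k, leading ratio 1; with t_0 = -\frac{8}{11}, classification follows.

With C = -\frac{8}{11}: the canonical form is 2F1(\frac{1}{2}, \frac{3}{2}; 7; 1). Verdict: Gauss's theorem I1 (half-integer case) fires (x = 1; upper {\frac{1}{2}, \frac{3}{2}} half-integers, c = 7 in the evaluable pattern). Sum: \left(-\frac{2097152}{800415}\right) / \pi.


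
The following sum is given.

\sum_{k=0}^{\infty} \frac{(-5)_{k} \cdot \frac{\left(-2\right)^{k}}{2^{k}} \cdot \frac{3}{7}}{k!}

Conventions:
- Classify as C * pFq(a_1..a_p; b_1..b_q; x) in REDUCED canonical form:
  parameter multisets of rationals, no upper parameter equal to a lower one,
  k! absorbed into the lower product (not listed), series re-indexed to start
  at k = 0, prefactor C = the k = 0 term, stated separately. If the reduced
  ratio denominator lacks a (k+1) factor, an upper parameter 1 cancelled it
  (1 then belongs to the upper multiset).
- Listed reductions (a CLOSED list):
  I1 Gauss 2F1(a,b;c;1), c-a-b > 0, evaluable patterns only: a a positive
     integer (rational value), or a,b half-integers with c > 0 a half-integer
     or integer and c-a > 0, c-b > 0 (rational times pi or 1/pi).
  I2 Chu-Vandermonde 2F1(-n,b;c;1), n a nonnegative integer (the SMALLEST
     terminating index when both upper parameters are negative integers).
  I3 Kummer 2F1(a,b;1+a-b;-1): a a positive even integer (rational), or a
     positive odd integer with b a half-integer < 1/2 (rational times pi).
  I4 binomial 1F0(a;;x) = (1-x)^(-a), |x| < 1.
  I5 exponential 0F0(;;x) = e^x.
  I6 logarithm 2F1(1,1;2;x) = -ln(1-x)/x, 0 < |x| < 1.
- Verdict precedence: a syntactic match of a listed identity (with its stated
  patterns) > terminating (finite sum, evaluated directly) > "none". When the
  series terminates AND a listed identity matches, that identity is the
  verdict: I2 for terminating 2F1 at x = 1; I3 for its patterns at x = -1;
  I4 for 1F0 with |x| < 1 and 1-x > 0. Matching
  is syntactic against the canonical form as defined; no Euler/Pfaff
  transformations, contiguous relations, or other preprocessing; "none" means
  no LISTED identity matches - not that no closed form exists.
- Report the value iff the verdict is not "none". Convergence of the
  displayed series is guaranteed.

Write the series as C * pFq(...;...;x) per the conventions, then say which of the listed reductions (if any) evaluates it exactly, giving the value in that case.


The series (x = -1) is 1F0: upper {-5}, lower {-}, prefactor \frac{3}{7}. Verdict: terminating - the sum ends at index 5 because -5 is a negative integer; exact evaluation follows. Its exact value is \frac{96}{7}.

Key observation: t_0 being \frac{3}{7}, the two k-th powers (prefactor 3/7) combine into one argument.
Step ratio: r(k) = -1 * (k-5) / [(k+1)] - rational in k. x = -1; t_0 = \frac{3}{7}; negate the roots.


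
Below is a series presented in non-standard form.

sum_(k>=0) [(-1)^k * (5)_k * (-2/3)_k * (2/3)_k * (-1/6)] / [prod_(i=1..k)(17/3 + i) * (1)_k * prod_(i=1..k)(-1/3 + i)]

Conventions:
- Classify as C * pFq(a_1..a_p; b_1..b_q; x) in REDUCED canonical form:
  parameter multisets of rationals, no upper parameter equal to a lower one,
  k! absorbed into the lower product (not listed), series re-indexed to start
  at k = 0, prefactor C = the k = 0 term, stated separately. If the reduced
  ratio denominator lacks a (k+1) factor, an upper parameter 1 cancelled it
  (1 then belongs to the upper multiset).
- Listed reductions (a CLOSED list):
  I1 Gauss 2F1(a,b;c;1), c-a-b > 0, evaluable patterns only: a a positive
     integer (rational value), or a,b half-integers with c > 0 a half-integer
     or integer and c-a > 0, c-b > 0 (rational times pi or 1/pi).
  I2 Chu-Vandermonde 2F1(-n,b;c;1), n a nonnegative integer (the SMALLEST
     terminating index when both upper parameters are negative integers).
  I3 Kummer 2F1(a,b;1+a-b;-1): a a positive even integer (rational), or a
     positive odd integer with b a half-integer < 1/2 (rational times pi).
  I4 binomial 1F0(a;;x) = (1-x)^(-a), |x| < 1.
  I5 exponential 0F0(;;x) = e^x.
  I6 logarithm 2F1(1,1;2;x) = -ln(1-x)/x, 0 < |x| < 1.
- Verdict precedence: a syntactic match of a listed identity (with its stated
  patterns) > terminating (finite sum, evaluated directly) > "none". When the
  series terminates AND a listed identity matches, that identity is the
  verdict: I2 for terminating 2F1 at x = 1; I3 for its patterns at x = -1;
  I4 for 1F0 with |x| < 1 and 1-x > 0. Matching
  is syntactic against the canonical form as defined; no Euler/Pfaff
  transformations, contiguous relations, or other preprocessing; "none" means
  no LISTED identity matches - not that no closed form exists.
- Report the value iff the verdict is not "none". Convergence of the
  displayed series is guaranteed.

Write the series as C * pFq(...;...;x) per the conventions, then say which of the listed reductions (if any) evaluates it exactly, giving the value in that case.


The tell: t_0 = -1/6 here, and the parameter 2/3 appears in both the upper and lower lists and cancels.
Adjacent-term ratio: r(k) = (-1) * (k-2/3) (k+5) / [(k+20/3) (k+1)] ; factor over Q: parameters, x = (-1), and C = -1/6.

At argument -1: a 2F1 with upper {-2/3, 5}, lower {20/3}, scaled by C = -1/6. Verdict: none. Every listed pattern misses the 2F1 form at -1, upper {-2/3, 5}.


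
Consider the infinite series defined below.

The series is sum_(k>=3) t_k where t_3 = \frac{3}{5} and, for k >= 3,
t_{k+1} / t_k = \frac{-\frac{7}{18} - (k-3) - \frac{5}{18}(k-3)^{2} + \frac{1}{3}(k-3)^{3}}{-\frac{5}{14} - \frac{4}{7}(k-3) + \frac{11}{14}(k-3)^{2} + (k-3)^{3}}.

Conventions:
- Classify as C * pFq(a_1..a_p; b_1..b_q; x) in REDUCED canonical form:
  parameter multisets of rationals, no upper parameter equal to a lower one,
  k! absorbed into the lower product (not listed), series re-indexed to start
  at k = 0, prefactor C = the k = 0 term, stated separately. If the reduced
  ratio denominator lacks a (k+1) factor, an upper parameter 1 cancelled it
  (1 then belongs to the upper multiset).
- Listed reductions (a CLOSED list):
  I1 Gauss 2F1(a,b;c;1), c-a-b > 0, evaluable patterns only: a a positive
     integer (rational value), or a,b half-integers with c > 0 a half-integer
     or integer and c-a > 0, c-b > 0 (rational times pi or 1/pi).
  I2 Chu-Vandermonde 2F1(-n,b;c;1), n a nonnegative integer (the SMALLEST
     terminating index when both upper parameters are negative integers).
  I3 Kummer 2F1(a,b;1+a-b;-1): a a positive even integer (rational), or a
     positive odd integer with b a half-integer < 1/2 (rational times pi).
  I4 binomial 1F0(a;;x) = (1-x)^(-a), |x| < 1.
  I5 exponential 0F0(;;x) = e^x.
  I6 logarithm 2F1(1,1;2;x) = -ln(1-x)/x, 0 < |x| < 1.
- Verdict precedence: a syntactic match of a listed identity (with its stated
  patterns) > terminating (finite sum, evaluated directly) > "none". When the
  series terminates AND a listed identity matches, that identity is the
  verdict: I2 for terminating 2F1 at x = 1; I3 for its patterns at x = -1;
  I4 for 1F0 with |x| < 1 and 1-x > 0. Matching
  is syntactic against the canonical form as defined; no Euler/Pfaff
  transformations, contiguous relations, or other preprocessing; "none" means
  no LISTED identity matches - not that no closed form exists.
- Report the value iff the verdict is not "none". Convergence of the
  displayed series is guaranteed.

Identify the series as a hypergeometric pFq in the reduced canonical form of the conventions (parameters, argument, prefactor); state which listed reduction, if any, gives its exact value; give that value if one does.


The series (x = \frac{1}{3}) is 2F1: upper {-\frac{7}{3}, 1}, lower {-\frac{5}{7}}, prefactor \frac{3}{5}. Verdict: none - this 2F1 at x = \frac{1}{3} matches no listed pattern, and upper {-\frac{7}{3}, 1} holds no stopper.

The tell: from the first term \frac{3}{5}: the expanded ratio factors over Q; C = 3/5, x = 1/3, roots give parameters.
Ratio: r(k) = \frac{1}{3} * (k-\frac{7}{3}) (k+1) / [(k-\frac{5}{7}) (k+1)] ; factor over Q: parameters, x = \frac{1}{3}, and C = \frac{3}{5}.


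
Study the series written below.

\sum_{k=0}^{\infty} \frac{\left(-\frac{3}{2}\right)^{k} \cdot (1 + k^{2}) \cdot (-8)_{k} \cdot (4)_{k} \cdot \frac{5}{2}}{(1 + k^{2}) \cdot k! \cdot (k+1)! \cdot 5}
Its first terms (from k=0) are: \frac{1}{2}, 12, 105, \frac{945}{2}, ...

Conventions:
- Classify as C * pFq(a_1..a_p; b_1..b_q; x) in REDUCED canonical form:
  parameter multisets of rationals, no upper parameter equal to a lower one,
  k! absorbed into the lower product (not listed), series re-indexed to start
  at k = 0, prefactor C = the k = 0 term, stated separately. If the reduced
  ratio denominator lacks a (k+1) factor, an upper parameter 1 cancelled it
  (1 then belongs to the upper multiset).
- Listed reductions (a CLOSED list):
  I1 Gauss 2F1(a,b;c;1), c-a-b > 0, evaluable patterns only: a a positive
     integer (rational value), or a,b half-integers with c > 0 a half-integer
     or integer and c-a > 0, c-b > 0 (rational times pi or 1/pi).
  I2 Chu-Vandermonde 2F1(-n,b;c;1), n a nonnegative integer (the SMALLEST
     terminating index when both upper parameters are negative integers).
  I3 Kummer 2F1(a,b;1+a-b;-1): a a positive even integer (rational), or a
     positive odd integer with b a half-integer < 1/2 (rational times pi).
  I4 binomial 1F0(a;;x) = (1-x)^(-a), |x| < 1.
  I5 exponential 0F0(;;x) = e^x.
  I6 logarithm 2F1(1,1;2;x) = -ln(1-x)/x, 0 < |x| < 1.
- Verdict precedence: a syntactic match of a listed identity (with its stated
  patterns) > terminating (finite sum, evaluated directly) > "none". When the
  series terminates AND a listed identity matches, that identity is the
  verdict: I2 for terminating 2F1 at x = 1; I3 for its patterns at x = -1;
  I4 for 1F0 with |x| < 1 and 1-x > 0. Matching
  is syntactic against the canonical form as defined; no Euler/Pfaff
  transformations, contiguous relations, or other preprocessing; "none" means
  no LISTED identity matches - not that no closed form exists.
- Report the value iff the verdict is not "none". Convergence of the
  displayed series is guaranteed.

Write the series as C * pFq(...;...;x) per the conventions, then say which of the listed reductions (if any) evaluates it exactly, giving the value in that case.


The series (x = -\frac{3}{2}) is 2F1: upper {-8, 4}, lower {2}, prefactor \frac{1}{2}. Verdict: terminating - no listed pattern fits, but -8 in the upper list cuts the series at k = 8; direct evaluation. Value: \frac{3578125}{512}.

First insight: x = -\frac{3}{2} and striking the common factor k^2 + 1 reduces the term (C = 1/2).
Step ratio: r(k) = -\frac{3}{2} * (k-8) (k+4) / [(k+2) (k+1)] ; factor over Q: parameters, x = -\frac{3}{2}, and C = \frac{1}{2}.


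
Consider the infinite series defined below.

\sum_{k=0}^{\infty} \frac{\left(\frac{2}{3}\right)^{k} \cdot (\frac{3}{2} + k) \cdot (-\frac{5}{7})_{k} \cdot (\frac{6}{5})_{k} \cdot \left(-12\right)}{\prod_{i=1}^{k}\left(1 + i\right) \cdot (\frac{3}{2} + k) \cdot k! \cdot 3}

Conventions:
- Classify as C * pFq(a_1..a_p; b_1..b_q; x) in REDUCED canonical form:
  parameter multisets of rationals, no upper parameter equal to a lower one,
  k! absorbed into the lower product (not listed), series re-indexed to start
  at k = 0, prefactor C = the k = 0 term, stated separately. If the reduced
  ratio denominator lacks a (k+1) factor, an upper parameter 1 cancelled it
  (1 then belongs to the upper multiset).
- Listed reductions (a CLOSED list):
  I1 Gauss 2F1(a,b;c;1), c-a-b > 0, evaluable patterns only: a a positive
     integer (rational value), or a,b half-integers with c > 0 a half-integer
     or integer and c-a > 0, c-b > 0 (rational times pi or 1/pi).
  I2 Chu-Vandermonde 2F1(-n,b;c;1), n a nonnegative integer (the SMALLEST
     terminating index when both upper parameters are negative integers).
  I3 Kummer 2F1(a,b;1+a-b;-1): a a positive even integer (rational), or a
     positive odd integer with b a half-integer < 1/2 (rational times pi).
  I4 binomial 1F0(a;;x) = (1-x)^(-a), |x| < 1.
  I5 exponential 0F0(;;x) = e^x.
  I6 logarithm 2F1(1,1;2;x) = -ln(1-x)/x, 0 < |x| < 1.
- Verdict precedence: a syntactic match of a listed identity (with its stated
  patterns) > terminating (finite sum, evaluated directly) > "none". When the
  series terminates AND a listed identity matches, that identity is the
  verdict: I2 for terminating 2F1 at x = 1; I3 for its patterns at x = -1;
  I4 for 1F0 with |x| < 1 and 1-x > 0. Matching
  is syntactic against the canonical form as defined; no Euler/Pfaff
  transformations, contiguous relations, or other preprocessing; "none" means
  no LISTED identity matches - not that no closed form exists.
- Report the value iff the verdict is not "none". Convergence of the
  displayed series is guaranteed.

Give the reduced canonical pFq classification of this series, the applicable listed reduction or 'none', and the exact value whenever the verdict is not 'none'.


Reduced: x = \frac{2}{3}, 2F1, upper = {-\frac{5}{7}, \frac{6}{5}}, lower = {2}, C = -4. Verdict: no listed reduction: x = \frac{2}{3} and upper {-\frac{5}{7}, \frac{6}{5}} fail every I1-I6 pattern.

The tell: x = \frac{2}{3} and striking the common factor k + 3/2 reduces the term (C = -4).
Term ratio: r(k) = \frac{2}{3} * (k-\frac{5}{7}) (k+\frac{6}{5}) / [(k+2) (k+1)] ; factor over Q: parameters, x = \frac{2}{3}, and C = -4.
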